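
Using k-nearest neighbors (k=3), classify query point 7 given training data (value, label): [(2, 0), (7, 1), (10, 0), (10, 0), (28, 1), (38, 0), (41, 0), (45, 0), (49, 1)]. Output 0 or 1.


Distances from query 7:
Point 7 (class 1): distance = 0
Point 10 (class 0): distance = 3
Point 10 (class 0): distance = 3
K=3 nearest neighbors: classes = [1, 0, 0]
Votes for class 1: 1 / 3
Majority vote => class 0

0


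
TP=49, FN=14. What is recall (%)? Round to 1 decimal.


Recall = TP / (TP + FN) * 100
= 49 / (49 + 14)
= 49 / 63
= 0.7778
= 77.8%

77.8


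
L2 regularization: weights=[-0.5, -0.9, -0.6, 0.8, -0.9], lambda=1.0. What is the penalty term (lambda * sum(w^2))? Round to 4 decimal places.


Squaring each weight:
(-0.5)^2 = 0.25
(-0.9)^2 = 0.81
(-0.6)^2 = 0.36
0.8^2 = 0.64
(-0.9)^2 = 0.81
Sum of squares = 2.87
Penalty = 1.0 * 2.87 = 2.8700

2.8700


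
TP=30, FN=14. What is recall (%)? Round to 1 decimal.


Recall = TP / (TP + FN) * 100
= 30 / (30 + 14)
= 30 / 44
= 0.6818
= 68.2%

68.2


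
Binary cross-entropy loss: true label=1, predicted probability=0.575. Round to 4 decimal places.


For y=1: Loss = -log(p)
= -log(0.575)
= -(-0.5534)
= 0.5534

0.5534


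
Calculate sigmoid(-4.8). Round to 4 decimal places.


sigmoid(z) = 1 / (1 + exp(-z))
exp(-(-4.8)) = exp(4.8) = 121.5104
1 + 121.5104 = 122.5104
1 / 122.5104 = 0.0082

0.0082


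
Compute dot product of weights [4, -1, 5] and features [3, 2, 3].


Element-wise products:
4 * 3 = 12
-1 * 2 = -2
5 * 3 = 15
Sum = 12 + -2 + 15
= 25

25


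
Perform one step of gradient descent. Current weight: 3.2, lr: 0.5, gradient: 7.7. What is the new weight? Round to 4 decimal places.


w_new = w_old - lr * gradient
= 3.2 - 0.5 * 7.7
= 3.2 - (3.85)
= -0.6500

-0.6500


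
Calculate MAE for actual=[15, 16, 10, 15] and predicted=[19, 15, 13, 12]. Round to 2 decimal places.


Absolute errors: [4, 1, 3, 3]
Sum of absolute errors = 11
MAE = 11 / 4 = 2.75

2.75


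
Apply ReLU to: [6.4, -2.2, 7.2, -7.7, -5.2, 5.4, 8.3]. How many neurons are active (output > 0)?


ReLU(x) = max(0, x) for each element:
ReLU(6.4) = 6.4
ReLU(-2.2) = 0
ReLU(7.2) = 7.2
ReLU(-7.7) = 0
ReLU(-5.2) = 0
ReLU(5.4) = 5.4
ReLU(8.3) = 8.3
Active neurons (>0): 4

4


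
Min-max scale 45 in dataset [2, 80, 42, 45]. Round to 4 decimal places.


Min = 2, Max = 80
Range = 80 - 2 = 78
Scaled = (x - min) / (max - min)
= (45 - 2) / 78
= 43 / 78
= 0.5513

0.5513


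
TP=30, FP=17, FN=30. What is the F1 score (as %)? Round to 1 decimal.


Precision = TP / (TP + FP) = 30 / 47 = 0.6383
Recall = TP / (TP + FN) = 30 / 60 = 0.5
F1 = 2 * P * R / (P + R)
= 2 * 0.6383 * 0.5 / (0.6383 + 0.5)
= 0.6383 / 1.1383
= 0.5607
As percentage: 56.1%

56.1


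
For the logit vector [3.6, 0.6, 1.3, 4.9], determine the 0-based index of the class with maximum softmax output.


Softmax is a monotonic transformation, so it preserves the argmax.
We need to find the index of the maximum logit.
Index 0: 3.6
Index 1: 0.6
Index 2: 1.3
Index 3: 4.9
Maximum logit = 4.9 at index 3

3


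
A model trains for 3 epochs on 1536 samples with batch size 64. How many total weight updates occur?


Iterations per epoch = 1536 / 64 = 24
Total updates = iterations_per_epoch * epochs
= 24 * 3
= 72

72


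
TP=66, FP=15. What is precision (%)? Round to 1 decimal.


Precision = TP / (TP + FP) * 100
= 66 / (66 + 15)
= 66 / 81
= 0.8148
= 81.5%

81.5


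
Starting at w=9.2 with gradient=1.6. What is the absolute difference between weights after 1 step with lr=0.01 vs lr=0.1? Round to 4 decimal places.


With lr=0.01: w_new = 9.2 - 0.01 * 1.6 = 9.184
With lr=0.1: w_new = 9.2 - 0.1 * 1.6 = 9.04
Absolute difference = |9.184 - 9.04|
= 0.1440

0.1440


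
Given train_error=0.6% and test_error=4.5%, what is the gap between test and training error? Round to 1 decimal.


Generalization gap = test_error - train_error
= 4.5 - 0.6
= 3.9%
A moderate gap.

3.9


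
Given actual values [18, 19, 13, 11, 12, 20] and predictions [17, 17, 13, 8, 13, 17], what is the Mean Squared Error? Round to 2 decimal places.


Differences: [1, 2, 0, 3, -1, 3]
Squared errors: [1, 4, 0, 9, 1, 9]
Sum of squared errors = 24
MSE = 24 / 6 = 4.00

4.00


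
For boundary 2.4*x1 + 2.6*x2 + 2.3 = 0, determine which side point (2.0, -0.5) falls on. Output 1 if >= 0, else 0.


Compute 2.4 * 2.0 + 2.6 * -0.5 + 2.3
= 4.8 + -1.3 + 2.3
= 5.8
Since 5.8 >= 0, the point is on the positive side.

1


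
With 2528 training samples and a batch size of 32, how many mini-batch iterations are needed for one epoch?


Iterations per epoch = dataset_size / batch_size
= 2528 / 32
= 79

79


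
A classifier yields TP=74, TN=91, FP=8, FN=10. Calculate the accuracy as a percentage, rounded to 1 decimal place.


Accuracy = (TP + TN) / (TP + TN + FP + FN) * 100
= (74 + 91) / (74 + 91 + 8 + 10)
= 165 / 183
= 0.9016
= 90.2%

90.2


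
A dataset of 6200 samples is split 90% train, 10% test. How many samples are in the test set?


Train samples = 6200 * 90% = 5580
Test samples = 6200 - 5580
= 620

620


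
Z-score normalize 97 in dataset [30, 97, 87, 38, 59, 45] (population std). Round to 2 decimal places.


Mean = (30 + 97 + 87 + 38 + 59 + 45) / 6 = 59.3333
Variance = sum((x_i - mean)^2) / n = 617.5556
Std = sqrt(617.5556) = 24.8507
Z = (x - mean) / std
= (97 - 59.3333) / 24.8507
= 37.6667 / 24.8507
= 1.52

1.52


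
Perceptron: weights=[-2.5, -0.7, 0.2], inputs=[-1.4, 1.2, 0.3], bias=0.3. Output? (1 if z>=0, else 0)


z = w . x + b
= -2.5*-1.4 + -0.7*1.2 + 0.2*0.3 + 0.3
= 3.5 + -0.84 + 0.06 + 0.3
= 2.72 + 0.3
= 3.02
Since z = 3.02 >= 0, output = 1

1


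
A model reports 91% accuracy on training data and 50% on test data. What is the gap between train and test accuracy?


Gap = train_accuracy - test_accuracy
= 91 - 50
= 41%
This large gap strongly indicates overfitting.

41


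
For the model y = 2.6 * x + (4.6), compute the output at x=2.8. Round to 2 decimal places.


y = 2.6 * 2.8 + (4.6)
= 7.28 + (4.6)
= 11.88

11.88


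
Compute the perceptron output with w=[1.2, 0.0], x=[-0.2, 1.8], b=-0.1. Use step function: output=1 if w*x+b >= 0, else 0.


z = w . x + b
= 1.2*-0.2 + 0.0*1.8 + -0.1
= -0.24 + 0.0 + -0.1
= -0.24 + -0.1
= -0.34
Since z = -0.34 < 0, output = 0

0


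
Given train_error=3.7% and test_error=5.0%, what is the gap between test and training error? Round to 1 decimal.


Generalization gap = test_error - train_error
= 5.0 - 3.7
= 1.3%
A small gap suggests good generalization.

1.3


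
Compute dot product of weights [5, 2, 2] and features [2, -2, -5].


Element-wise products:
5 * 2 = 10
2 * -2 = -4
2 * -5 = -10
Sum = 10 + -4 + -10
= -4

-4


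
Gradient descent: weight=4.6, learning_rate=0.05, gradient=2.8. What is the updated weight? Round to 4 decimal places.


w_new = w_old - lr * gradient
= 4.6 - 0.05 * 2.8
= 4.6 - (0.14)
= 4.4600

4.4600


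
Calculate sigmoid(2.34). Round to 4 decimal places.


sigmoid(z) = 1 / (1 + exp(-z))
exp(-(2.34)) = exp(-2.34) = 0.0963
1 + 0.0963 = 1.0963
1 / 1.0963 = 0.9121

0.9121


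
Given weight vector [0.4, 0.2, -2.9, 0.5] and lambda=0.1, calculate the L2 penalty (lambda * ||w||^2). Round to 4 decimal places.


Squaring each weight:
0.4^2 = 0.16
0.2^2 = 0.04
(-2.9)^2 = 8.41
0.5^2 = 0.25
Sum of squares = 8.86
Penalty = 0.1 * 8.86 = 0.8860

0.8860


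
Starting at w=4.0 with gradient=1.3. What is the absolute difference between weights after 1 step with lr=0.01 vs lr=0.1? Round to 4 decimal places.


With lr=0.01: w_new = 4.0 - 0.01 * 1.3 = 3.987
With lr=0.1: w_new = 4.0 - 0.1 * 1.3 = 3.87
Absolute difference = |3.987 - 3.87|
= 0.1170

0.1170


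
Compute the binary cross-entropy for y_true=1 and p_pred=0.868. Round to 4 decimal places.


For y=1: Loss = -log(p)
= -log(0.868)
= -(-0.1416)
= 0.1416

0.1416


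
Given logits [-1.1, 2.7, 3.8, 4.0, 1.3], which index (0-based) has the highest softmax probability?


Softmax is a monotonic transformation, so it preserves the argmax.
We need to find the index of the maximum logit.
Index 0: -1.1
Index 1: 2.7
Index 2: 3.8
Index 3: 4.0
Index 4: 1.3
Maximum logit = 4.0 at index 3

3


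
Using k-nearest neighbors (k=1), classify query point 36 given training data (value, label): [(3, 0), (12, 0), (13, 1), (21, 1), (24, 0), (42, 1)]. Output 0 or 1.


Distances from query 36:
Point 42 (class 1): distance = 6
K=1 nearest neighbors: classes = [1]
Votes for class 1: 1 / 1
Majority vote => class 1

1


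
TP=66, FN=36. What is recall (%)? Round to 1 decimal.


Recall = TP / (TP + FN) * 100
= 66 / (66 + 36)
= 66 / 102
= 0.6471
= 64.7%

64.7


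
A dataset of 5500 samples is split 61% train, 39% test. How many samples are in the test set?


Train samples = 5500 * 61% = 3355
Test samples = 5500 - 3355
= 2145

2145


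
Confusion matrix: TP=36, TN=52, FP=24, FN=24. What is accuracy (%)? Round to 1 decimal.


Accuracy = (TP + TN) / (TP + TN + FP + FN) * 100
= (36 + 52) / (36 + 52 + 24 + 24)
= 88 / 136
= 0.6471
= 64.7%

64.7


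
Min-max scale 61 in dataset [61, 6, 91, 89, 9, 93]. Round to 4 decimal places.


Min = 6, Max = 93
Range = 93 - 6 = 87
Scaled = (x - min) / (max - min)
= (61 - 6) / 87
= 55 / 87
= 0.6322

0.6322


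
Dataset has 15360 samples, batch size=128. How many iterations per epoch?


Iterations per epoch = dataset_size / batch_size
= 15360 / 128
= 120

120


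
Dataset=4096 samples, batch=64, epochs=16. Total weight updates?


Iterations per epoch = 4096 / 64 = 64
Total updates = iterations_per_epoch * epochs
= 64 * 16
= 1024

1024


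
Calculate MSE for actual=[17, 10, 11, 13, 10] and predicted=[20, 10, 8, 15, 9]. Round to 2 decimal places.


Differences: [-3, 0, 3, -2, 1]
Squared errors: [9, 0, 9, 4, 1]
Sum of squared errors = 23
MSE = 23 / 5 = 4.60

4.60


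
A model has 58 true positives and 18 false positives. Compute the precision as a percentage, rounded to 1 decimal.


Precision = TP / (TP + FP) * 100
= 58 / (58 + 18)
= 58 / 76
= 0.7632
= 76.3%

76.3


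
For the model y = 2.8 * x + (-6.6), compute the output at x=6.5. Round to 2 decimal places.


y = 2.8 * 6.5 + (-6.6)
= 18.2 + (-6.6)
= 11.60

11.60


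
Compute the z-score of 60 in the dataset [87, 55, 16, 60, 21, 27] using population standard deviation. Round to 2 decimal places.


Mean = (87 + 55 + 16 + 60 + 21 + 27) / 6 = 44.3333
Variance = sum((x_i - mean)^2) / n = 637.8889
Std = sqrt(637.8889) = 25.2565
Z = (x - mean) / std
= (60 - 44.3333) / 25.2565
= 15.6667 / 25.2565
= 0.62

0.62


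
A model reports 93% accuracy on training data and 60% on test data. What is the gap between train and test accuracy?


Gap = train_accuracy - test_accuracy
= 93 - 60
= 33%
This large gap strongly indicates overfitting.

33


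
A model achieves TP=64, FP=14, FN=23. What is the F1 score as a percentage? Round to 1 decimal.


Precision = TP / (TP + FP) = 64 / 78 = 0.8205
Recall = TP / (TP + FN) = 64 / 87 = 0.7356
F1 = 2 * P * R / (P + R)
= 2 * 0.8205 * 0.7356 / (0.8205 + 0.7356)
= 1.2072 / 1.5561
= 0.7758
As percentage: 77.6%

77.6


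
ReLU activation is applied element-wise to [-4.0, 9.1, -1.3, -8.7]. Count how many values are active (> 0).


ReLU(x) = max(0, x) for each element:
ReLU(-4.0) = 0
ReLU(9.1) = 9.1
ReLU(-1.3) = 0
ReLU(-8.7) = 0
Active neurons (>0): 1

1


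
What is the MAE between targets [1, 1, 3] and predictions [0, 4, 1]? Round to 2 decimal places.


Absolute errors: [1, 3, 2]
Sum of absolute errors = 6
MAE = 6 / 3 = 2.00

2.00


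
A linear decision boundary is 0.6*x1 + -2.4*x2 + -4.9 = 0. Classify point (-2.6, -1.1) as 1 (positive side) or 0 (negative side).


Compute 0.6 * -2.6 + -2.4 * -1.1 + -4.9
= -1.56 + 2.64 + -4.9
= -3.82
Since -3.82 < 0, the point is on the negative side.

0


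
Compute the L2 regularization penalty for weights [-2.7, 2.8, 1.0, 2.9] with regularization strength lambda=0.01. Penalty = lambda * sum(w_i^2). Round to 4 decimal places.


Squaring each weight:
(-2.7)^2 = 7.29
2.8^2 = 7.84
1.0^2 = 1.0
2.9^2 = 8.41
Sum of squares = 24.54
Penalty = 0.01 * 24.54 = 0.2454

0.2454


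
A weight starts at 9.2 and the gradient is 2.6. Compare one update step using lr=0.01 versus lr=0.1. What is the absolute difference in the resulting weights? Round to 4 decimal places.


With lr=0.01: w_new = 9.2 - 0.01 * 2.6 = 9.174
With lr=0.1: w_new = 9.2 - 0.1 * 2.6 = 8.94
Absolute difference = |9.174 - 8.94|
= 0.2340

0.2340


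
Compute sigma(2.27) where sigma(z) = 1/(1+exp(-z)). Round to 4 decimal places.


sigmoid(z) = 1 / (1 + exp(-z))
exp(-(2.27)) = exp(-2.27) = 0.1033
1 + 0.1033 = 1.1033
1 / 1.1033 = 0.9064

0.9064


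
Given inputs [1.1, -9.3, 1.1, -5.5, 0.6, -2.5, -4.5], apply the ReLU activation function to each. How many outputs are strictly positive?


ReLU(x) = max(0, x) for each element:
ReLU(1.1) = 1.1
ReLU(-9.3) = 0
ReLU(1.1) = 1.1
ReLU(-5.5) = 0
ReLU(0.6) = 0.6
ReLU(-2.5) = 0
ReLU(-4.5) = 0
Active neurons (>0): 3

3


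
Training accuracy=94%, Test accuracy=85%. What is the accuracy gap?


Gap = train_accuracy - test_accuracy
= 94 - 85
= 9%
This moderate gap may indicate mild overfitting.

9


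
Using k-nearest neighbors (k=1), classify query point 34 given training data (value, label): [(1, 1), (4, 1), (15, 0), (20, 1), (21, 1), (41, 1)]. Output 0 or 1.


Distances from query 34:
Point 41 (class 1): distance = 7
K=1 nearest neighbors: classes = [1]
Votes for class 1: 1 / 1
Majority vote => class 1

1


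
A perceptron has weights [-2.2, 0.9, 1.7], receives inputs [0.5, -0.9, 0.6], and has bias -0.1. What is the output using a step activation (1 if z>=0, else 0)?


z = w . x + b
= -2.2*0.5 + 0.9*-0.9 + 1.7*0.6 + -0.1
= -1.1 + -0.81 + 1.02 + -0.1
= -0.89 + -0.1
= -0.99
Since z = -0.99 < 0, output = 0

0


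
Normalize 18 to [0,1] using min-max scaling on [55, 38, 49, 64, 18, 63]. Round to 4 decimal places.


Min = 18, Max = 64
Range = 64 - 18 = 46
Scaled = (x - min) / (max - min)
= (18 - 18) / 46
= 0 / 46
= 0.0000

0.0000


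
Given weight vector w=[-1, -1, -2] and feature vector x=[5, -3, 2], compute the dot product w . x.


Element-wise products:
-1 * 5 = -5
-1 * -3 = 3
-2 * 2 = -4
Sum = -5 + 3 + -4
= -6

-6


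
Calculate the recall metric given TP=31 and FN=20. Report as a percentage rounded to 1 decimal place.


Recall = TP / (TP + FN) * 100
= 31 / (31 + 20)
= 31 / 51
= 0.6078
= 60.8%

60.8


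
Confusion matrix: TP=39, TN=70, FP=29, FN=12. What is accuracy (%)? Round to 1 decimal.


Accuracy = (TP + TN) / (TP + TN + FP + FN) * 100
= (39 + 70) / (39 + 70 + 29 + 12)
= 109 / 150
= 0.7267
= 72.7%

72.7


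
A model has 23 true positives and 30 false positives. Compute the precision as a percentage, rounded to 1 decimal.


Precision = TP / (TP + FP) * 100
= 23 / (23 + 30)
= 23 / 53
= 0.434
= 43.4%

43.4


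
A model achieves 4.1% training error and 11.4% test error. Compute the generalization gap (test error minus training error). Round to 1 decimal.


Generalization gap = test_error - train_error
= 11.4 - 4.1
= 7.3%
A moderate gap.

7.3


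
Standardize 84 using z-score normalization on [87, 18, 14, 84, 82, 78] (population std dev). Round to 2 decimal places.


Mean = (87 + 18 + 14 + 84 + 82 + 78) / 6 = 60.5
Variance = sum((x_i - mean)^2) / n = 998.5833
Std = sqrt(998.5833) = 31.6004
Z = (x - mean) / std
= (84 - 60.5) / 31.6004
= 23.5 / 31.6004
= 0.74

0.74


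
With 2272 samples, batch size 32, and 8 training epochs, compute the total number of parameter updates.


Iterations per epoch = 2272 / 32 = 71
Total updates = iterations_per_epoch * epochs
= 71 * 8
= 568

568


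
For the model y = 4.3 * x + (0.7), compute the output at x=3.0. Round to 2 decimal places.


y = 4.3 * 3.0 + (0.7)
= 12.9 + (0.7)
= 13.60

13.60


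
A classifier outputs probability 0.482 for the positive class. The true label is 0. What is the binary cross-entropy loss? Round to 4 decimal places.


For y=0: Loss = -log(1-p)
= -log(1 - 0.482)
= -log(0.518)
= -(-0.6578)
= 0.6578

0.6578


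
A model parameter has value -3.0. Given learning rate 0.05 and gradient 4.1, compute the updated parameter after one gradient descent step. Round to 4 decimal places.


w_new = w_old - lr * gradient
= -3.0 - 0.05 * 4.1
= -3.0 - (0.205)
= -3.2050

-3.2050


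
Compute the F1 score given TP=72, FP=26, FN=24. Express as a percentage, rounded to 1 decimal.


Precision = TP / (TP + FP) = 72 / 98 = 0.7347
Recall = TP / (TP + FN) = 72 / 96 = 0.75
F1 = 2 * P * R / (P + R)
= 2 * 0.7347 * 0.75 / (0.7347 + 0.75)
= 1.102 / 1.4847
= 0.7423
As percentage: 74.2%

74.2


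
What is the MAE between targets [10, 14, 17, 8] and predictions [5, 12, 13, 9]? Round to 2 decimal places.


Absolute errors: [5, 2, 4, 1]
Sum of absolute errors = 12
MAE = 12 / 4 = 3.00

3.00


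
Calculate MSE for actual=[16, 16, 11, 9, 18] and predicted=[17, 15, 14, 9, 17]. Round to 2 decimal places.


Differences: [-1, 1, -3, 0, 1]
Squared errors: [1, 1, 9, 0, 1]
Sum of squared errors = 12
MSE = 12 / 5 = 2.40

2.40


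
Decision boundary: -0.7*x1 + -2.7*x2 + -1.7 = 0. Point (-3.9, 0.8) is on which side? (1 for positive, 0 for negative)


Compute -0.7 * -3.9 + -2.7 * 0.8 + -1.7
= 2.73 + -2.16 + -1.7
= -1.13
Since -1.13 < 0, the point is on the negative side.

0


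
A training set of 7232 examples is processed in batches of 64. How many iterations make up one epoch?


Iterations per epoch = dataset_size / batch_size
= 7232 / 64
= 113

113


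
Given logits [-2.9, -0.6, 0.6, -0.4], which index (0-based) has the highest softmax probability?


Softmax is a monotonic transformation, so it preserves the argmax.
We need to find the index of the maximum logit.
Index 0: -2.9
Index 1: -0.6
Index 2: 0.6
Index 3: -0.4
Maximum logit = 0.6 at index 2

2


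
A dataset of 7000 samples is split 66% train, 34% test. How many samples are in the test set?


Train samples = 7000 * 66% = 4620
Test samples = 7000 - 4620
= 2380

2380


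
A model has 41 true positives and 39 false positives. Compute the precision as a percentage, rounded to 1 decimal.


Precision = TP / (TP + FP) * 100
= 41 / (41 + 39)
= 41 / 80
= 0.5125
= 51.3%

51.3


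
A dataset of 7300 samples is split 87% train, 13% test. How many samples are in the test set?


Train samples = 7300 * 87% = 6351
Test samples = 7300 - 6351
= 949

949


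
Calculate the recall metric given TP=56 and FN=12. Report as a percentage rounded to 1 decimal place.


Recall = TP / (TP + FN) * 100
= 56 / (56 + 12)
= 56 / 68
= 0.8235
= 82.4%

82.4


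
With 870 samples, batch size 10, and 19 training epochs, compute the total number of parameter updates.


Iterations per epoch = 870 / 10 = 87
Total updates = iterations_per_epoch * epochs
= 87 * 19
= 1653

1653


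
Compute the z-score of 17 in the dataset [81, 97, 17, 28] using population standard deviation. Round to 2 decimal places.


Mean = (81 + 97 + 17 + 28) / 4 = 55.75
Variance = sum((x_i - mean)^2) / n = 1152.6875
Std = sqrt(1152.6875) = 33.9513
Z = (x - mean) / std
= (17 - 55.75) / 33.9513
= -38.75 / 33.9513
= -1.14

-1.14


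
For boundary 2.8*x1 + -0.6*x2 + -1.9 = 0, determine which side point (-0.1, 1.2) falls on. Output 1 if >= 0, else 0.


Compute 2.8 * -0.1 + -0.6 * 1.2 + -1.9
= -0.28 + -0.72 + -1.9
= -2.9
Since -2.9 < 0, the point is on the negative side.

0


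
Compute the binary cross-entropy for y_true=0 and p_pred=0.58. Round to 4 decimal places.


For y=0: Loss = -log(1-p)
= -log(1 - 0.58)
= -log(0.42)
= -(-0.8675)
= 0.8675

0.8675


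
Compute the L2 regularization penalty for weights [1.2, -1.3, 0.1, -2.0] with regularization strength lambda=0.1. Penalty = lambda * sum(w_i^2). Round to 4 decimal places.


Squaring each weight:
1.2^2 = 1.44
(-1.3)^2 = 1.69
0.1^2 = 0.01
(-2.0)^2 = 4.0
Sum of squares = 7.14
Penalty = 0.1 * 7.14 = 0.7140

0.7140


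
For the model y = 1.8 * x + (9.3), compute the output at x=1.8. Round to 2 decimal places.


y = 1.8 * 1.8 + (9.3)
= 3.24 + (9.3)
= 12.54

12.54


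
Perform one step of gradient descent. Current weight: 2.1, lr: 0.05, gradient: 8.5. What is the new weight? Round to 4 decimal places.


w_new = w_old - lr * gradient
= 2.1 - 0.05 * 8.5
= 2.1 - (0.425)
= 1.6750

1.6750


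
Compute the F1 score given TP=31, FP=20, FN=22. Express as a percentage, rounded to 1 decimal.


Precision = TP / (TP + FP) = 31 / 51 = 0.6078
Recall = TP / (TP + FN) = 31 / 53 = 0.5849
F1 = 2 * P * R / (P + R)
= 2 * 0.6078 * 0.5849 / (0.6078 + 0.5849)
= 0.7111 / 1.1927
= 0.5962
As percentage: 59.6%

59.6


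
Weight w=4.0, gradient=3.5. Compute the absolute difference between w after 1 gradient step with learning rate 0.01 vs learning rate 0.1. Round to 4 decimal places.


With lr=0.01: w_new = 4.0 - 0.01 * 3.5 = 3.965
With lr=0.1: w_new = 4.0 - 0.1 * 3.5 = 3.65
Absolute difference = |3.965 - 3.65|
= 0.3150

0.3150


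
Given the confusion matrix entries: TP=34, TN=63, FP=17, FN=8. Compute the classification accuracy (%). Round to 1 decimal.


Accuracy = (TP + TN) / (TP + TN + FP + FN) * 100
= (34 + 63) / (34 + 63 + 17 + 8)
= 97 / 122
= 0.7951
= 79.5%

79.5


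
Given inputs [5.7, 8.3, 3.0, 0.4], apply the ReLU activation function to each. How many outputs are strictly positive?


ReLU(x) = max(0, x) for each element:
ReLU(5.7) = 5.7
ReLU(8.3) = 8.3
ReLU(3.0) = 3.0
ReLU(0.4) = 0.4
Active neurons (>0): 4

4


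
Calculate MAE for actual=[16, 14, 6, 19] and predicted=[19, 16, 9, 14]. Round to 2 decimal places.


Absolute errors: [3, 2, 3, 5]
Sum of absolute errors = 13
MAE = 13 / 4 = 3.25

3.25


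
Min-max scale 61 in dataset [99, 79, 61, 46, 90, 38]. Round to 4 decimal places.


Min = 38, Max = 99
Range = 99 - 38 = 61
Scaled = (x - min) / (max - min)
= (61 - 38) / 61
= 23 / 61
= 0.3770

0.3770


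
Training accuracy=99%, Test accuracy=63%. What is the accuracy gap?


Gap = train_accuracy - test_accuracy
= 99 - 63
= 36%
This large gap strongly indicates overfitting.

36


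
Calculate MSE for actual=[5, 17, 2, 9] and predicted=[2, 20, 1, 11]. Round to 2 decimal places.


Differences: [3, -3, 1, -2]
Squared errors: [9, 9, 1, 4]
Sum of squared errors = 23
MSE = 23 / 4 = 5.75

5.75


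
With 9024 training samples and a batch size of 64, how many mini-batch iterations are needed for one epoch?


Iterations per epoch = dataset_size / batch_size
= 9024 / 64
= 141

141


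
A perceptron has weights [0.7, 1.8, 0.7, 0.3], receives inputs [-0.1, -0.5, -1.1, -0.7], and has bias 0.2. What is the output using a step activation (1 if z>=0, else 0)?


z = w . x + b
= 0.7*-0.1 + 1.8*-0.5 + 0.7*-1.1 + 0.3*-0.7 + 0.2
= -0.07 + -0.9 + -0.77 + -0.21 + 0.2
= -1.95 + 0.2
= -1.75
Since z = -1.75 < 0, output = 0

0


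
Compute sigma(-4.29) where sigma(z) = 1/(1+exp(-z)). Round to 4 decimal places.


sigmoid(z) = 1 / (1 + exp(-z))
exp(-(-4.29)) = exp(4.29) = 72.9665
1 + 72.9665 = 73.9665
1 / 73.9665 = 0.0135

0.0135


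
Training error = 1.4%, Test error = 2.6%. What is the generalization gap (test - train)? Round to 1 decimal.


Generalization gap = test_error - train_error
= 2.6 - 1.4
= 1.2%
A small gap suggests good generalization.

1.2


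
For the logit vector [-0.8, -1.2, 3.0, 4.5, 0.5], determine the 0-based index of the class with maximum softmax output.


Softmax is a monotonic transformation, so it preserves the argmax.
We need to find the index of the maximum logit.
Index 0: -0.8
Index 1: -1.2
Index 2: 3.0
Index 3: 4.5
Index 4: 0.5
Maximum logit = 4.5 at index 3

3


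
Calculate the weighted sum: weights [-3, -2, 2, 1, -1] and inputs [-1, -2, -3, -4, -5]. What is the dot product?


Element-wise products:
-3 * -1 = 3
-2 * -2 = 4
2 * -3 = -6
1 * -4 = -4
-1 * -5 = 5
Sum = 3 + 4 + -6 + -4 + 5
= 2

2


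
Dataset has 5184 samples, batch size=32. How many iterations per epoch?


Iterations per epoch = dataset_size / batch_size
= 5184 / 32
= 162

162


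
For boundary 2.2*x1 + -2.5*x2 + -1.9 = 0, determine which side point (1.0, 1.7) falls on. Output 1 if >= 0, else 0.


Compute 2.2 * 1.0 + -2.5 * 1.7 + -1.9
= 2.2 + -4.25 + -1.9
= -3.95
Since -3.95 < 0, the point is on the negative side.

0


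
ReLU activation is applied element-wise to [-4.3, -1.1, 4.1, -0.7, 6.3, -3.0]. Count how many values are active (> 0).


ReLU(x) = max(0, x) for each element:
ReLU(-4.3) = 0
ReLU(-1.1) = 0
ReLU(4.1) = 4.1
ReLU(-0.7) = 0
ReLU(6.3) = 6.3
ReLU(-3.0) = 0
Active neurons (>0): 2

2


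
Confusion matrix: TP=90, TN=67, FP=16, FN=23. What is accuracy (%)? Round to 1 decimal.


Accuracy = (TP + TN) / (TP + TN + FP + FN) * 100
= (90 + 67) / (90 + 67 + 16 + 23)
= 157 / 196
= 0.801
= 80.1%

80.1


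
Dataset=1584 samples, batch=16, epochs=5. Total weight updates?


Iterations per epoch = 1584 / 16 = 99
Total updates = iterations_per_epoch * epochs
= 99 * 5
= 495

495


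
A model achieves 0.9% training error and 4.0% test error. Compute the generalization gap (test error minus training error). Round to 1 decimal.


Generalization gap = test_error - train_error
= 4.0 - 0.9
= 3.1%
A moderate gap.

3.1


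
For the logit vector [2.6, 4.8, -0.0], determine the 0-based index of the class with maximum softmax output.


Softmax is a monotonic transformation, so it preserves the argmax.
We need to find the index of the maximum logit.
Index 0: 2.6
Index 1: 4.8
Index 2: -0.0
Maximum logit = 4.8 at index 1

1


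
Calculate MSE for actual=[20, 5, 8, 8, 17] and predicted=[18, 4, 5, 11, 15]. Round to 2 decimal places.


Differences: [2, 1, 3, -3, 2]
Squared errors: [4, 1, 9, 9, 4]
Sum of squared errors = 27
MSE = 27 / 5 = 5.40

5.40


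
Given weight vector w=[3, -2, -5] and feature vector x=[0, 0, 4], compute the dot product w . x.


Element-wise products:
3 * 0 = 0
-2 * 0 = 0
-5 * 4 = -20
Sum = 0 + 0 + -20
= -20

-20


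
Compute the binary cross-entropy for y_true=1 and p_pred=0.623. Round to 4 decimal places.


For y=1: Loss = -log(p)
= -log(0.623)
= -(-0.4732)
= 0.4732

0.4732


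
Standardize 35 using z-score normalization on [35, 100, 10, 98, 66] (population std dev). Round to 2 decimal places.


Mean = (35 + 100 + 10 + 98 + 66) / 5 = 61.8
Variance = sum((x_i - mean)^2) / n = 1237.76
Std = sqrt(1237.76) = 35.1818
Z = (x - mean) / std
= (35 - 61.8) / 35.1818
= -26.8 / 35.1818
= -0.76

-0.76


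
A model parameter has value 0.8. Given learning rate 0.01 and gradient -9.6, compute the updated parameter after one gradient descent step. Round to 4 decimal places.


w_new = w_old - lr * gradient
= 0.8 - 0.01 * -9.6
= 0.8 - (-0.096)
= 0.8960

0.8960


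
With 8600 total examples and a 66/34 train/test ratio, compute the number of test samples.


Train samples = 8600 * 66% = 5676
Test samples = 8600 - 5676
= 2924

2924


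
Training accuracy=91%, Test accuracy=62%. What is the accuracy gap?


Gap = train_accuracy - test_accuracy
= 91 - 62
= 29%
This large gap strongly indicates overfitting.

29


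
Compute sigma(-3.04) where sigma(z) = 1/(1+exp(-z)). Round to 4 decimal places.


sigmoid(z) = 1 / (1 + exp(-z))
exp(-(-3.04)) = exp(3.04) = 20.9052
1 + 20.9052 = 21.9052
1 / 21.9052 = 0.0457

0.0457


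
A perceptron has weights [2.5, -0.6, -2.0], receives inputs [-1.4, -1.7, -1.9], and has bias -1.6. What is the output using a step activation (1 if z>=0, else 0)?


z = w . x + b
= 2.5*-1.4 + -0.6*-1.7 + -2.0*-1.9 + -1.6
= -3.5 + 1.02 + 3.8 + -1.6
= 1.32 + -1.6
= -0.28
Since z = -0.28 < 0, output = 0

0


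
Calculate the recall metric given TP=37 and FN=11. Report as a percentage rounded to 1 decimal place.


Recall = TP / (TP + FN) * 100
= 37 / (37 + 11)
= 37 / 48
= 0.7708
= 77.1%

77.1


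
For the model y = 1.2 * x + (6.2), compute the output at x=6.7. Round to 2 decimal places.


y = 1.2 * 6.7 + (6.2)
= 8.04 + (6.2)
= 14.24

14.24


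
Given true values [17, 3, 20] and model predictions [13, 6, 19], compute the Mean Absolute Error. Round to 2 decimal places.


Absolute errors: [4, 3, 1]
Sum of absolute errors = 8
MAE = 8 / 3 = 2.67

2.67


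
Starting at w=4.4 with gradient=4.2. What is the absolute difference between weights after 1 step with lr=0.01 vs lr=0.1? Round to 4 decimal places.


With lr=0.01: w_new = 4.4 - 0.01 * 4.2 = 4.358
With lr=0.1: w_new = 4.4 - 0.1 * 4.2 = 3.98
Absolute difference = |4.358 - 3.98|
= 0.3780

0.3780


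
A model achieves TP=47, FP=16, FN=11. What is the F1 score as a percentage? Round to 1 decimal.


Precision = TP / (TP + FP) = 47 / 63 = 0.746
Recall = TP / (TP + FN) = 47 / 58 = 0.8103
F1 = 2 * P * R / (P + R)
= 2 * 0.746 * 0.8103 / (0.746 + 0.8103)
= 1.2091 / 1.5564
= 0.7769
As percentage: 77.7%

77.7


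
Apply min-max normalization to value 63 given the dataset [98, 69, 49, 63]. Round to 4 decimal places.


Min = 49, Max = 98
Range = 98 - 49 = 49
Scaled = (x - min) / (max - min)
= (63 - 49) / 49
= 14 / 49
= 0.2857

0.2857


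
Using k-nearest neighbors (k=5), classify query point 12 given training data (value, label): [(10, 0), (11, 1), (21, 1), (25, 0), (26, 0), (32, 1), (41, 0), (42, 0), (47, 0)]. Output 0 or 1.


Distances from query 12:
Point 11 (class 1): distance = 1
Point 10 (class 0): distance = 2
Point 21 (class 1): distance = 9
Point 25 (class 0): distance = 13
Point 26 (class 0): distance = 14
K=5 nearest neighbors: classes = [1, 0, 1, 0, 0]
Votes for class 1: 2 / 5
Majority vote => class 0

0


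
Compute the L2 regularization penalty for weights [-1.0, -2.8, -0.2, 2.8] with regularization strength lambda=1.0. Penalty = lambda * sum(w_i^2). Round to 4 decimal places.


Squaring each weight:
(-1.0)^2 = 1.0
(-2.8)^2 = 7.84
(-0.2)^2 = 0.04
2.8^2 = 7.84
Sum of squares = 16.72
Penalty = 1.0 * 16.72 = 16.7200

16.7200


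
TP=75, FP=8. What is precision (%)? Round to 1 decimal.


Precision = TP / (TP + FP) * 100
= 75 / (75 + 8)
= 75 / 83
= 0.9036
= 90.4%

90.4


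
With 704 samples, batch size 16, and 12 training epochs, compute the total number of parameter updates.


Iterations per epoch = 704 / 16 = 44
Total updates = iterations_per_epoch * epochs
= 44 * 12
= 528

528


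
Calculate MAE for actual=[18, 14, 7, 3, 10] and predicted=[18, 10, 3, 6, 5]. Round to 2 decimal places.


Absolute errors: [0, 4, 4, 3, 5]
Sum of absolute errors = 16
MAE = 16 / 5 = 3.20

3.20


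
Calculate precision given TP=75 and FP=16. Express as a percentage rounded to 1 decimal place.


Precision = TP / (TP + FP) * 100
= 75 / (75 + 16)
= 75 / 91
= 0.8242
= 82.4%

82.4


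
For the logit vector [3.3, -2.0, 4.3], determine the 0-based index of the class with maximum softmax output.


Softmax is a monotonic transformation, so it preserves the argmax.
We need to find the index of the maximum logit.
Index 0: 3.3
Index 1: -2.0
Index 2: 4.3
Maximum logit = 4.3 at index 2

2


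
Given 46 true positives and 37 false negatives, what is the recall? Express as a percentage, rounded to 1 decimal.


Recall = TP / (TP + FN) * 100
= 46 / (46 + 37)
= 46 / 83
= 0.5542
= 55.4%

55.4


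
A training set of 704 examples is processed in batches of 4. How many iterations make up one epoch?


Iterations per epoch = dataset_size / batch_size
= 704 / 4
= 176

176


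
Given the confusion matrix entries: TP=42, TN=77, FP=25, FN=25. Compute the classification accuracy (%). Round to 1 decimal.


Accuracy = (TP + TN) / (TP + TN + FP + FN) * 100
= (42 + 77) / (42 + 77 + 25 + 25)
= 119 / 169
= 0.7041
= 70.4%

70.4


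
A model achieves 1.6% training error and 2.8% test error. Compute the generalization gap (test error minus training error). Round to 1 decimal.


Generalization gap = test_error - train_error
= 2.8 - 1.6
= 1.2%
A small gap suggests good generalization.

1.2


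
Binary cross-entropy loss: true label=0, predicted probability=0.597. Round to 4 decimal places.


For y=0: Loss = -log(1-p)
= -log(1 - 0.597)
= -log(0.403)
= -(-0.9088)
= 0.9088

0.9088


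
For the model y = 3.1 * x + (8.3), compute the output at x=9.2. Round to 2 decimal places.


y = 3.1 * 9.2 + (8.3)
= 28.52 + (8.3)
= 36.82

36.82


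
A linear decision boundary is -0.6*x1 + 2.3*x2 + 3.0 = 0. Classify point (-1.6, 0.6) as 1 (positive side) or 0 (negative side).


Compute -0.6 * -1.6 + 2.3 * 0.6 + 3.0
= 0.96 + 1.38 + 3.0
= 5.34
Since 5.34 >= 0, the point is on the positive side.

1


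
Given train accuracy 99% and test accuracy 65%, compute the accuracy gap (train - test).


Gap = train_accuracy - test_accuracy
= 99 - 65
= 34%
This large gap strongly indicates overfitting.

34


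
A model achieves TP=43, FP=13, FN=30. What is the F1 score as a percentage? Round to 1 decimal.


Precision = TP / (TP + FP) = 43 / 56 = 0.7679
Recall = TP / (TP + FN) = 43 / 73 = 0.589
F1 = 2 * P * R / (P + R)
= 2 * 0.7679 * 0.589 / (0.7679 + 0.589)
= 0.9046 / 1.3569
= 0.6667
As percentage: 66.7%

66.7


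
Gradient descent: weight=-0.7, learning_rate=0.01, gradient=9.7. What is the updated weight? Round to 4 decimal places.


w_new = w_old - lr * gradient
= -0.7 - 0.01 * 9.7
= -0.7 - (0.097)
= -0.7970

-0.7970


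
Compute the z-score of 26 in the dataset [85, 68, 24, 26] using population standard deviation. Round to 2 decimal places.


Mean = (85 + 68 + 24 + 26) / 4 = 50.75
Variance = sum((x_i - mean)^2) / n = 699.6875
Std = sqrt(699.6875) = 26.4516
Z = (x - mean) / std
= (26 - 50.75) / 26.4516
= -24.75 / 26.4516
= -0.94

-0.94


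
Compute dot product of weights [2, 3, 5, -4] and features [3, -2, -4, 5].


Element-wise products:
2 * 3 = 6
3 * -2 = -6
5 * -4 = -20
-4 * 5 = -20
Sum = 6 + -6 + -20 + -20
= -40

-40


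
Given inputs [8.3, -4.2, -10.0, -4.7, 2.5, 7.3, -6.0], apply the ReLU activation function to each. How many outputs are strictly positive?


ReLU(x) = max(0, x) for each element:
ReLU(8.3) = 8.3
ReLU(-4.2) = 0
ReLU(-10.0) = 0
ReLU(-4.7) = 0
ReLU(2.5) = 2.5
ReLU(7.3) = 7.3
ReLU(-6.0) = 0
Active neurons (>0): 3

3


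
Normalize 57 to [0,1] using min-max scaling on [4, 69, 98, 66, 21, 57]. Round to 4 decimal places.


Min = 4, Max = 98
Range = 98 - 4 = 94
Scaled = (x - min) / (max - min)
= (57 - 4) / 94
= 53 / 94
= 0.5638

0.5638


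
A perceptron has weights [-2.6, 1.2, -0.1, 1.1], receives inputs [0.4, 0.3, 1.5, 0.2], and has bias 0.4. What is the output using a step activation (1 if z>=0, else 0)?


z = w . x + b
= -2.6*0.4 + 1.2*0.3 + -0.1*1.5 + 1.1*0.2 + 0.4
= -1.04 + 0.36 + -0.15 + 0.22 + 0.4
= -0.61 + 0.4
= -0.21
Since z = -0.21 < 0, output = 0

0


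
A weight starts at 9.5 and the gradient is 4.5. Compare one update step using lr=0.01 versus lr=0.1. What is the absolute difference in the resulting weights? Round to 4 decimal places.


With lr=0.01: w_new = 9.5 - 0.01 * 4.5 = 9.455
With lr=0.1: w_new = 9.5 - 0.1 * 4.5 = 9.05
Absolute difference = |9.455 - 9.05|
= 0.4050

0.4050


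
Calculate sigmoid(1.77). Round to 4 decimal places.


sigmoid(z) = 1 / (1 + exp(-z))
exp(-(1.77)) = exp(-1.77) = 0.1703
1 + 0.1703 = 1.1703
1 / 1.1703 = 0.8545

0.8545


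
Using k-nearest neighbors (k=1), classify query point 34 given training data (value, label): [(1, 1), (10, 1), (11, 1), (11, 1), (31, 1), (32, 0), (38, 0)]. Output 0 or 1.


Distances from query 34:
Point 32 (class 0): distance = 2
K=1 nearest neighbors: classes = [0]
Votes for class 1: 0 / 1
Majority vote => class 0

0


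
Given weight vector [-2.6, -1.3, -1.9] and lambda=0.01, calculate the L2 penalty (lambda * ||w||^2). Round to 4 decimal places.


Squaring each weight:
(-2.6)^2 = 6.76
(-1.3)^2 = 1.69
(-1.9)^2 = 3.61
Sum of squares = 12.06
Penalty = 0.01 * 12.06 = 0.1206

0.1206


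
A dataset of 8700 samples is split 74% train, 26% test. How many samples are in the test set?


Train samples = 8700 * 74% = 6438
Test samples = 8700 - 6438
= 2262

2262


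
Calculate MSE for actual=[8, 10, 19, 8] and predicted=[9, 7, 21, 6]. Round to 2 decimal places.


Differences: [-1, 3, -2, 2]
Squared errors: [1, 9, 4, 4]
Sum of squared errors = 18
MSE = 18 / 4 = 4.50

4.50


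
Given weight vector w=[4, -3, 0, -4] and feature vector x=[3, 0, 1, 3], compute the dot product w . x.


Element-wise products:
4 * 3 = 12
-3 * 0 = 0
0 * 1 = 0
-4 * 3 = -12
Sum = 12 + 0 + 0 + -12
= 0

0


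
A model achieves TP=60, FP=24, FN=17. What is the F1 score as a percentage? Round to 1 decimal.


Precision = TP / (TP + FP) = 60 / 84 = 0.7143
Recall = TP / (TP + FN) = 60 / 77 = 0.7792
F1 = 2 * P * R / (P + R)
= 2 * 0.7143 * 0.7792 / (0.7143 + 0.7792)
= 1.1132 / 1.4935
= 0.7453
As percentage: 74.5%

74.5


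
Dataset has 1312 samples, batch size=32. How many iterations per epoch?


Iterations per epoch = dataset_size / batch_size
= 1312 / 32
= 41

41


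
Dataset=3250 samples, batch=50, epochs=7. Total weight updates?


Iterations per epoch = 3250 / 50 = 65
Total updates = iterations_per_epoch * epochs
= 65 * 7
= 455

455


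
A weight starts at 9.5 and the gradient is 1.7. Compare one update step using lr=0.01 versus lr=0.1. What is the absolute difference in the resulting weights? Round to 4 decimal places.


With lr=0.01: w_new = 9.5 - 0.01 * 1.7 = 9.483
With lr=0.1: w_new = 9.5 - 0.1 * 1.7 = 9.33
Absolute difference = |9.483 - 9.33|
= 0.1530

0.1530


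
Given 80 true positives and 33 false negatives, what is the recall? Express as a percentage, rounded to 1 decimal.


Recall = TP / (TP + FN) * 100
= 80 / (80 + 33)
= 80 / 113
= 0.708
= 70.8%

70.8


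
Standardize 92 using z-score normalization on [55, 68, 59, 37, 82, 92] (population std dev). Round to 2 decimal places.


Mean = (55 + 68 + 59 + 37 + 82 + 92) / 6 = 65.5
Variance = sum((x_i - mean)^2) / n = 324.25
Std = sqrt(324.25) = 18.0069
Z = (x - mean) / std
= (92 - 65.5) / 18.0069
= 26.5 / 18.0069
= 1.47

1.47


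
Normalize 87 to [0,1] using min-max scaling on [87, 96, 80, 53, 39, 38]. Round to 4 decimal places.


Min = 38, Max = 96
Range = 96 - 38 = 58
Scaled = (x - min) / (max - min)
= (87 - 38) / 58
= 49 / 58
= 0.8448

0.8448


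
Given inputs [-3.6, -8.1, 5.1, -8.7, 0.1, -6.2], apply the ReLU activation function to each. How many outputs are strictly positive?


ReLU(x) = max(0, x) for each element:
ReLU(-3.6) = 0
ReLU(-8.1) = 0
ReLU(5.1) = 5.1
ReLU(-8.7) = 0
ReLU(0.1) = 0.1
ReLU(-6.2) = 0
Active neurons (>0): 2

2


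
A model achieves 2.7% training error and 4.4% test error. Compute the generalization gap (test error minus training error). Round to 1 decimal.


Generalization gap = test_error - train_error
= 4.4 - 2.7
= 1.7%
A small gap suggests good generalization.

1.7


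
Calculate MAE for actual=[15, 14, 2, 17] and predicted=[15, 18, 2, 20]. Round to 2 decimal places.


Absolute errors: [0, 4, 0, 3]
Sum of absolute errors = 7
MAE = 7 / 4 = 1.75

1.75


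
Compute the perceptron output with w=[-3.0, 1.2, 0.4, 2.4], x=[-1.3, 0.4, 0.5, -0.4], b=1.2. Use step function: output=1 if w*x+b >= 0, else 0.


z = w . x + b
= -3.0*-1.3 + 1.2*0.4 + 0.4*0.5 + 2.4*-0.4 + 1.2
= 3.9 + 0.48 + 0.2 + -0.96 + 1.2
= 3.62 + 1.2
= 4.82
Since z = 4.82 >= 0, output = 1

1


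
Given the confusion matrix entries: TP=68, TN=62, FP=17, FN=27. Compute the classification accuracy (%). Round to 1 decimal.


Accuracy = (TP + TN) / (TP + TN + FP + FN) * 100
= (68 + 62) / (68 + 62 + 17 + 27)
= 130 / 174
= 0.7471
= 74.7%

74.7


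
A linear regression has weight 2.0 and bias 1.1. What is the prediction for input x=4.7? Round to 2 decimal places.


y = 2.0 * 4.7 + (1.1)
= 9.4 + (1.1)
= 10.50

10.50


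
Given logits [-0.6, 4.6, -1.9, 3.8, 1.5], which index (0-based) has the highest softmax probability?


Softmax is a monotonic transformation, so it preserves the argmax.
We need to find the index of the maximum logit.
Index 0: -0.6
Index 1: 4.6
Index 2: -1.9
Index 3: 3.8
Index 4: 1.5
Maximum logit = 4.6 at index 1

1
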